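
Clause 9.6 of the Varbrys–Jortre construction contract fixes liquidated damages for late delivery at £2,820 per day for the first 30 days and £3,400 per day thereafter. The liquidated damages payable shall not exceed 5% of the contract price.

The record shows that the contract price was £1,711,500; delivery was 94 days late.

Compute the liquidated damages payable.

First 30 days: 30 × £2,820 = £84,600
Remaining days: (94 − 30) × £3,400 = £217,600
Accrued per-day damages: £84,600 + £217,600 = £302,200
Cap: 5% of £1,711,500 = £85,575
Cap at £85,575: £302,200 exceeds the cap → £85,575

£85,575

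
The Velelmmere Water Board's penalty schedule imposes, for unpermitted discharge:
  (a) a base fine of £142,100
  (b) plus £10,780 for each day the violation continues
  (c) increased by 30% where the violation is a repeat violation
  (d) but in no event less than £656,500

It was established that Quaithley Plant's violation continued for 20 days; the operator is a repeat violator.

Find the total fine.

Per-day component: 20 × £10,780 = £215,600
Base plus per-day: £142,100 + £215,600 = £357,700
Enhancement: 30% of £357,700 = £107,310
Enhanced fine: £357,700 + £107,310 = £465,010
Minimum £656,500: £465,010 is below the minimum → £656,500

£656,500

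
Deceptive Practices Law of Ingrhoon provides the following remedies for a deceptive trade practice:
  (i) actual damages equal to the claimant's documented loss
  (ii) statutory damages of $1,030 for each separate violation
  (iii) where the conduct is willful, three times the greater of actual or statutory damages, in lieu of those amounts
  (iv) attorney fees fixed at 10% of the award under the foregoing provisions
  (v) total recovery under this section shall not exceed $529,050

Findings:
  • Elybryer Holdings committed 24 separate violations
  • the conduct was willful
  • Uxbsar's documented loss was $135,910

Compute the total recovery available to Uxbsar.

Statutory damages: 24 × $1,030 = $24,720
Greater of actual damages ($135,910) or statutory damages ($24,720): $135,910
Trebled: 3 × $135,910 = $407,730
Attorney fees: 10% of $407,730 = $40,773
Total before cap: $407,730 + $40,773 = $448,503
Cap at $529,050: $448,503 is within the cap, no reduction.

Total recovery: $448,503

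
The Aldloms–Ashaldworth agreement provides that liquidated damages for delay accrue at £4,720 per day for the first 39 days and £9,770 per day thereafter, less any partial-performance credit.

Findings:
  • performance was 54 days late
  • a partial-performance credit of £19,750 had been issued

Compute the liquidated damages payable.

First 39 days: 39 × £4,720 = £184,080
Remaining days: (54 − 39) × £9,770 = £146,550
Accrued per-day damages: £184,080 + £146,550 = £330,630
Less partial-performance credit: £330,630 − £19,750 = £310,880

£310,880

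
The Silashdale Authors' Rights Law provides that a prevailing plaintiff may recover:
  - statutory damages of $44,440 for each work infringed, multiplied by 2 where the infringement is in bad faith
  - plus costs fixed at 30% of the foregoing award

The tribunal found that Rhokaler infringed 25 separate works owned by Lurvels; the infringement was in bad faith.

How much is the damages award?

Statutory damages: 25 × $44,440 = $1,111,000
Doubled: 2 × $1,111,000 = $2,222,000
Costs: 30% of $2,222,000 = $666,600
Award plus costs: $2,222,000 + $666,600 = $2,888,600

$2,888,600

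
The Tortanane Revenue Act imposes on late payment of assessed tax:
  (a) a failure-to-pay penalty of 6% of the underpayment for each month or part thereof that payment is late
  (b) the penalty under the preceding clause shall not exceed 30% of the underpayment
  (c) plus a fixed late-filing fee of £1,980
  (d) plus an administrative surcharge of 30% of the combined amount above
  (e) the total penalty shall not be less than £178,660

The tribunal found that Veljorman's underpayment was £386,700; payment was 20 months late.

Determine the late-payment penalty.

Accrued rate: 6% × 20 = 120%, capped at 30% → 30%
Failure-to-pay penalty: 30% of £386,700 = £116,010
Penalty before surcharge: £116,010 + £1,980 = £117,990
Administrative surcharge: 30% of £117,990 = £35,397
Total penalty: £117,990 + £35,397 = £153,387
Minimum £178,660: £153,387 is below the minimum → £178,660

£178,660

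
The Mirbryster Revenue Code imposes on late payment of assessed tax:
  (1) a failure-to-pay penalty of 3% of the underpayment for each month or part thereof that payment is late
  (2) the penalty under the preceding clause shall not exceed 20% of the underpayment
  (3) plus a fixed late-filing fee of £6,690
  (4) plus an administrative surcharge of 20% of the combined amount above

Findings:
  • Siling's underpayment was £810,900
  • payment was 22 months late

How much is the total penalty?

Accrued rate: 3% × 22 = 66%, capped at 20% → 20%
Failure-to-pay penalty: 20% of £810,900 = £162,180
Penalty before surcharge: £162,180 + £6,690 = £168,870
Administrative surcharge: 20% of £168,870 = £33,774
Total penalty: £168,870 + £33,774 = £202,644

£202,644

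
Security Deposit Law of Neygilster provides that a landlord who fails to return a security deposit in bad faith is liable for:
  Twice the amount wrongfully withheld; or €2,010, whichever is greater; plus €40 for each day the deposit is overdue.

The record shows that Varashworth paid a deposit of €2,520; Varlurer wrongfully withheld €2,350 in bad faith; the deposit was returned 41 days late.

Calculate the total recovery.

Doubled: 2 × €2,350 = €4,700
Minimum €2,010: €4,700 meets the minimum, no increase.
Late-return penalty: 41 × €40 = €1,640
Damages plus late penalty: €4,700 + €1,640 = €6,340

€6,340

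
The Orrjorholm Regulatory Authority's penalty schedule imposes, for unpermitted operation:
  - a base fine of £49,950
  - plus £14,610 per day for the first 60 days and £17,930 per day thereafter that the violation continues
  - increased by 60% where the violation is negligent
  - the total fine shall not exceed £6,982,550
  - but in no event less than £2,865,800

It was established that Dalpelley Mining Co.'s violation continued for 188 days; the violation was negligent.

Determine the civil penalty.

£5,154,544

First 60 days: 60 × £14,610 = £876,600
Remaining days: (188 − 60) × £17,930 = £2,295,040
Per-day component: £876,600 + £2,295,040 = £3,171,640
Base plus per-day: £49,950 + £3,171,640 = £3,221,590
Enhancement: 60% of £3,221,590 = £1,932,954
Enhanced fine: £3,221,590 + £1,932,954 = £5,154,544
Cap at £6,982,550: £5,154,544 is within the cap, no reduction.
Minimum £2,865,800: £5,154,544 meets the minimum, no increase.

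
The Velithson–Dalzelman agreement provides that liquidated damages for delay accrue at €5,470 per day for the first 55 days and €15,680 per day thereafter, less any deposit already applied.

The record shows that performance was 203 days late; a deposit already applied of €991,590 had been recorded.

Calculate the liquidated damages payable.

First 55 days: 55 × €5,470 = €300,850
Remaining days: (203 − 55) × €15,680 = €2,320,640
Accrued per-day damages: €300,850 + €2,320,640 = €2,621,490
Less deposit already applied: €2,621,490 − €991,590 = €1,629,900

€1,629,900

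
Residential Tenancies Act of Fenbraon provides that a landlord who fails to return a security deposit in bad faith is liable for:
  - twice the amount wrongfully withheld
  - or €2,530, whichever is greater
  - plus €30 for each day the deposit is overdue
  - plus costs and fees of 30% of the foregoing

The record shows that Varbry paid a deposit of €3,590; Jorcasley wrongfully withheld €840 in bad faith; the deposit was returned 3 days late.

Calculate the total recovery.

Recovery: €3,406

Doubled: 2 × €840 = €1,680
Minimum €2,530: €1,680 is below the minimum → €2,530
Late-return penalty: 3 × €30 = €90
Damages plus late penalty: €2,530 + €90 = €2,620
Costs and fees: 30% of €2,620 = €786
Total recovery: €2,620 + €786 = €3,406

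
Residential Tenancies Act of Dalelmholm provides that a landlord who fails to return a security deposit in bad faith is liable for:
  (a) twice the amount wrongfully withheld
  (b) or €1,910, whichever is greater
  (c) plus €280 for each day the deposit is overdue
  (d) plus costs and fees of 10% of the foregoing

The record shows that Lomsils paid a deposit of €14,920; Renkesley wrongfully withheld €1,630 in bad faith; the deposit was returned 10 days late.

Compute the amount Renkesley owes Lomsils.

€6,666

Doubled: 2 × €1,630 = €3,260
Minimum €1,910: €3,260 meets the minimum, no increase.
Late-return penalty: 10 × €280 = €2,800
Damages plus late penalty: €3,260 + €2,800 = €6,060
Costs and fees: 10% of €6,060 = €606
Total recovery: €6,060 + €606 = €6,666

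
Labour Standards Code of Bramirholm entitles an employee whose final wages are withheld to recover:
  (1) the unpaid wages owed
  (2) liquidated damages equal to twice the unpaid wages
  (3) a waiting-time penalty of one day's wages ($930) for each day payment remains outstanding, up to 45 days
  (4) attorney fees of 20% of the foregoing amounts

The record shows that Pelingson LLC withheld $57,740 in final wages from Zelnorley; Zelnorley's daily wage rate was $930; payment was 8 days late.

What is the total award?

$216,792

Doubled: 2 × $57,740 = $115,480
Penalty days: min(8, 45) = 8
Waiting-time penalty: 8 × $930 = $7,440
Subtotal: $57,740 + $115,480 + $7,440 = $180,660
Attorney fees: 20% of $180,660 = $36,132
Total award: $180,660 + $36,132 = $216,792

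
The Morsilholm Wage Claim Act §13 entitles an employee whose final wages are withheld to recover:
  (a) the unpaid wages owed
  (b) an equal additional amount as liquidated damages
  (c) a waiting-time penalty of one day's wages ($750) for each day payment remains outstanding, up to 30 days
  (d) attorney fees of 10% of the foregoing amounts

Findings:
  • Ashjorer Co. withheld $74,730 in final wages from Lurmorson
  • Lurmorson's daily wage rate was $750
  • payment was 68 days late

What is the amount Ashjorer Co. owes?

$189,156

Liquidated damages (equal amount): $74,730
Penalty days: min(68, 30) = 30
Waiting-time penalty: 30 × $750 = $22,500
Subtotal: $74,730 + $74,730 + $22,500 = $171,960
Attorney fees: 10% of $171,960 = $17,196
Total award: $171,960 + $17,196 = $189,156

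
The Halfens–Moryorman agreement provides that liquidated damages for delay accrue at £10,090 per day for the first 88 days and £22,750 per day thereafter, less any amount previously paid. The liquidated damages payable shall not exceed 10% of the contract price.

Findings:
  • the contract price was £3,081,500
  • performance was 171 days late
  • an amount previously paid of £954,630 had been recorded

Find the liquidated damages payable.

£308,150

First 88 days: 88 × £10,090 = £887,920
Remaining days: (171 − 88) × £22,750 = £1,888,250
Accrued per-day damages: £887,920 + £1,888,250 = £2,776,170
Less amount previously paid: £2,776,170 − £954,630 = £1,821,540
Cap: 10% of £3,081,500 = £308,150
Cap at £308,150: £1,821,540 exceeds the cap → £308,150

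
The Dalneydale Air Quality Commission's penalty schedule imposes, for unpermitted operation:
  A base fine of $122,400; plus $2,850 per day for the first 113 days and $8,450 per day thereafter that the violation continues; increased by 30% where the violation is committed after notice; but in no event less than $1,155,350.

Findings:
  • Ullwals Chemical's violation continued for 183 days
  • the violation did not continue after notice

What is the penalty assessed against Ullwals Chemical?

$1,155,350

First 113 days: 113 × $2,850 = $322,050
Remaining days: (183 − 113) × $8,450 = $591,500
Per-day component: $322,050 + $591,500 = $913,550
Base plus per-day: $122,400 + $913,550 = $1,035,950
The violation did not continue after notice: no 30% increase.
Minimum $1,155,350: $1,035,950 is below the minimum → $1,155,350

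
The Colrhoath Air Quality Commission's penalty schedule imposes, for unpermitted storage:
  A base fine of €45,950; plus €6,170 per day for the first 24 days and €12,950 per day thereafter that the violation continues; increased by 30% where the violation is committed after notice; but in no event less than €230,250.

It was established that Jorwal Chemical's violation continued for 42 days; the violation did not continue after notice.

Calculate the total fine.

€427,130

First 24 days: 24 × €6,170 = €148,080
Remaining days: (42 − 24) × €12,950 = €233,100
Per-day component: €148,080 + €233,100 = €381,180
Base plus per-day: €45,950 + €381,180 = €427,130
The violation did not continue after notice: no 30% increase.
Minimum €230,250: €427,130 meets the minimum, no increase.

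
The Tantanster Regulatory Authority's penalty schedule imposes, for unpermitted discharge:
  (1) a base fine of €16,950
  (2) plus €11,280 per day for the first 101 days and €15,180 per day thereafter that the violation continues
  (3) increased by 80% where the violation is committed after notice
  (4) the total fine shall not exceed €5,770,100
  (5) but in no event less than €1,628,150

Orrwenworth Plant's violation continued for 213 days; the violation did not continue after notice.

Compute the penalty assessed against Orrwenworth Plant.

€2,856,390

First 101 days: 101 × €11,280 = €1,139,280
Remaining days: (213 − 101) × €15,180 = €1,700,160
Per-day component: €1,139,280 + €1,700,160 = €2,839,440
Base plus per-day: €16,950 + €2,839,440 = €2,856,390
The violation did not continue after notice: no 80% increase.
Cap at €5,770,100: €2,856,390 is within the cap, no reduction.
Minimum €1,628,150: €2,856,390 meets the minimum, no increase.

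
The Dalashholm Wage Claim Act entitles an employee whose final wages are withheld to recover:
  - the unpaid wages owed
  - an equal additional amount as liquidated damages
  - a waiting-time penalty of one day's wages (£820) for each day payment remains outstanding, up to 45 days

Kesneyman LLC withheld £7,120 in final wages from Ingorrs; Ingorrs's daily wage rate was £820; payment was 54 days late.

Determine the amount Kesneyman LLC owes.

Liquidated damages (equal amount): £7,120
Penalty days: min(54, 45) = 45
Waiting-time penalty: 45 × £820 = £36,900
Total award: £7,120 + £7,120 + £36,900 = £51,140

Total award: £51,140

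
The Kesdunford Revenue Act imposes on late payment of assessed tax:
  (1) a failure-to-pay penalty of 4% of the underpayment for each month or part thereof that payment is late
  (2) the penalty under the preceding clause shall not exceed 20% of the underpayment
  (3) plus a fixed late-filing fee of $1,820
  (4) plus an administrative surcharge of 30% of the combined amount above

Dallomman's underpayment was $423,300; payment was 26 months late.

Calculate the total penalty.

Accrued rate: 4% × 26 = 104%, capped at 20% → 20%
Failure-to-pay penalty: 20% of $423,300 = $84,660
Penalty before surcharge: $84,660 + $1,820 = $86,480
Administrative surcharge: 30% of $86,480 = $25,944
Total penalty: $86,480 + $25,944 = $112,424

$112,424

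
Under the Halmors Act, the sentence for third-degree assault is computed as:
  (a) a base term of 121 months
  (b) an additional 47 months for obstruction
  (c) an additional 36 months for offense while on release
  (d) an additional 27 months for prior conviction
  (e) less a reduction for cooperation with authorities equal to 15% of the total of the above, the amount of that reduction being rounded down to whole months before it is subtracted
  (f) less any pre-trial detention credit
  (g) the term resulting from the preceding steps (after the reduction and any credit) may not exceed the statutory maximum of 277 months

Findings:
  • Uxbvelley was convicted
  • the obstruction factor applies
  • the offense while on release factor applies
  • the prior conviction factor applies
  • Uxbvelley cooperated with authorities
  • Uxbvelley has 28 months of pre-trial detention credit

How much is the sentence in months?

Obstruction enhancement: +47 months
Offense while on release enhancement: +36 months
Prior conviction enhancement: +27 months
Adjusted term: 121 months + 47 months + 36 months + 27 months = 231 months
Cooperation with authorities reduction: 15% of 231 months = 34 months (rounded down)
After reduction: 231 − 34 = 197 months
Less pre-trial detention credit: 197 months − 28 months = 169 months
Cap at 277 months: 169 months is within the cap, no reduction.

Sentence: 169 months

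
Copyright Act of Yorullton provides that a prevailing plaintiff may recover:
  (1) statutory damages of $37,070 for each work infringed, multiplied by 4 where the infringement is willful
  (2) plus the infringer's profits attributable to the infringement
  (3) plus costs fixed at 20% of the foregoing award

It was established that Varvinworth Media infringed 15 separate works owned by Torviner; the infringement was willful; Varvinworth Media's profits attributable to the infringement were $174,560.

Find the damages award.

Award: $2,878,512

Statutory damages: 15 × $37,070 = $556,050
Multiplied by 4: 4 × $556,050 = $2,224,200
Combined award: $2,224,200 + $174,560 = $2,398,760
Costs: 20% of $2,398,760 = $479,752
Award plus costs: $2,398,760 + $479,752 = $2,878,512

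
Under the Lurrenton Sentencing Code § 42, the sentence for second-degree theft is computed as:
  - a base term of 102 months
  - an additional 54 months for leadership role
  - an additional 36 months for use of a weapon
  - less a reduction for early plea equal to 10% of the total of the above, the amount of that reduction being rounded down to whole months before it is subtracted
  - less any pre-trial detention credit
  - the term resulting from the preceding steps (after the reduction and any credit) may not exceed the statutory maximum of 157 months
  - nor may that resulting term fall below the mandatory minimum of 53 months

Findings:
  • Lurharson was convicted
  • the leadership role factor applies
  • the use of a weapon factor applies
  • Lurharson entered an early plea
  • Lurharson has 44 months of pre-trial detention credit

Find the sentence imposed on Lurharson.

129 months

Leadership role enhancement: +54 months
Use of a weapon enhancement: +36 months
Adjusted term: 102 months + 54 months + 36 months = 192 months
Early plea reduction: 10% of 192 months = 19 months (rounded down)
After reduction: 192 − 19 = 173 months
Less pre-trial detention credit: 173 months − 44 months = 129 months
Cap at 157 months: 129 months is within the cap, no reduction.
Minimum 53 months: 129 months meets the minimum, no increase.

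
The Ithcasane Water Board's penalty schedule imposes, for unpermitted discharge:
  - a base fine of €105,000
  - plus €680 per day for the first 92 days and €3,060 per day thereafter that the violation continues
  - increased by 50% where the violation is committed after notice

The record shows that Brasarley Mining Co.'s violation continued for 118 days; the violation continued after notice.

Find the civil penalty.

First 92 days: 92 × €680 = €62,560
Remaining days: (118 − 92) × €3,060 = €79,560
Per-day component: €62,560 + €79,560 = €142,120
Base plus per-day: €105,000 + €142,120 = €247,120
Enhancement: 50% of €247,120 = €123,560
Enhanced fine: €247,120 + €123,560 = €370,680

€370,680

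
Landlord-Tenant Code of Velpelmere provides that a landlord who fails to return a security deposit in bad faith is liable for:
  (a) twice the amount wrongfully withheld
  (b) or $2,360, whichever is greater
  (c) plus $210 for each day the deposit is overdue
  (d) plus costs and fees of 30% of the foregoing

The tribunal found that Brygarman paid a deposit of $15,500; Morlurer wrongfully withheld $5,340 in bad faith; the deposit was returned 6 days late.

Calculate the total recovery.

$15,522

Doubled: 2 × $5,340 = $10,680
Minimum $2,360: $10,680 meets the minimum, no increase.
Late-return penalty: 6 × $210 = $1,260
Damages plus late penalty: $10,680 + $1,260 = $11,940
Costs and fees: 30% of $11,940 = $3,582
Total recovery: $11,940 + $3,582 = $15,522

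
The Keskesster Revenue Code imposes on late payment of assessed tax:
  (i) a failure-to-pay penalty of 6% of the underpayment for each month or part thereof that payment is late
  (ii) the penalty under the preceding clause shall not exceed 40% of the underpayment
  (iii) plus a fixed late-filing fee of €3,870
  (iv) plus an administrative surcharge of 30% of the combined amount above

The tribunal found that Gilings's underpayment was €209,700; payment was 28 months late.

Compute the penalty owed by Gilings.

€114,075

Accrued rate: 6% × 28 = 168%, capped at 40% → 40%
Failure-to-pay penalty: 40% of €209,700 = €83,880
Penalty before surcharge: €83,880 + €3,870 = €87,750
Administrative surcharge: 30% of €87,750 = €26,325
Total penalty: €87,750 + €26,325 = €114,075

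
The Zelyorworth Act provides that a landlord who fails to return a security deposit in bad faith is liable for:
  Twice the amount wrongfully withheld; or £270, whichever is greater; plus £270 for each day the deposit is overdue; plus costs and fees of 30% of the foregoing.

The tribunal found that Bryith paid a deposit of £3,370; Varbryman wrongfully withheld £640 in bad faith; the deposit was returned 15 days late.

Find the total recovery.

Doubled: 2 × £640 = £1,280
Minimum £270: £1,280 meets the minimum, no increase.
Late-return penalty: 15 × £270 = £4,050
Damages plus late penalty: £1,280 + £4,050 = £5,330
Costs and fees: 30% of £5,330 = £1,599
Total recovery: £5,330 + £1,599 = £6,929

£6,929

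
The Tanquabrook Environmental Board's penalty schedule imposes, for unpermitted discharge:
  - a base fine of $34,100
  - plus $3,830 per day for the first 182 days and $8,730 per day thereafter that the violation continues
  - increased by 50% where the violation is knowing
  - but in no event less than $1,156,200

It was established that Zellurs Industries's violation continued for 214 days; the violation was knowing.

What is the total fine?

First 182 days: 182 × $3,830 = $697,060
Remaining days: (214 − 182) × $8,730 = $279,360
Per-day component: $697,060 + $279,360 = $976,420
Base plus per-day: $34,100 + $976,420 = $1,010,520
Enhancement: 50% of $1,010,520 = $505,260
Enhanced fine: $1,010,520 + $505,260 = $1,515,780
Minimum $1,156,200: $1,515,780 meets the minimum, no increase.

$1,515,780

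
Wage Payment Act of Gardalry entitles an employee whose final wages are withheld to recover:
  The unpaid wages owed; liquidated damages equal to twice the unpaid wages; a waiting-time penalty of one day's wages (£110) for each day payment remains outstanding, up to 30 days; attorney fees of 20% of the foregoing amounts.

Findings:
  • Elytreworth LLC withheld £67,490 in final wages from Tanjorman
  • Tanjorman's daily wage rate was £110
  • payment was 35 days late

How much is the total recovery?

£246,924

Doubled: 2 × £67,490 = £134,980
Penalty days: min(35, 30) = 30
Waiting-time penalty: 30 × £110 = £3,300
Subtotal: £67,490 + £134,980 + £3,300 = £205,770
Attorney fees: 20% of £205,770 = £41,154
Total award: £205,770 + £41,154 = £246,924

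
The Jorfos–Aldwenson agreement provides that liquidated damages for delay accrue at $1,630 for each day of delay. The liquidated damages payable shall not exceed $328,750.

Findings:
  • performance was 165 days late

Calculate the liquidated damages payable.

Per-day damages: 165 × $1,630 = $268,950
Cap at $328,750: $268,950 is within the cap, no reduction.

$268,950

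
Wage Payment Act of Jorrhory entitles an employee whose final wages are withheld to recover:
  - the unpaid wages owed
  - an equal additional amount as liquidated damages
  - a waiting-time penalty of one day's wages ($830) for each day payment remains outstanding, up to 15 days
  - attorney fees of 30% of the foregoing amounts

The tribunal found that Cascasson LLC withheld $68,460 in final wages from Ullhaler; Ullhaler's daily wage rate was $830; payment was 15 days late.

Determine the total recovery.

Liquidated damages (equal amount): $68,460
Penalty days: min(15, 15) = 15
Waiting-time penalty: 15 × $830 = $12,450
Subtotal: $68,460 + $68,460 + $12,450 = $149,370
Attorney fees: 30% of $149,370 = $44,811
Total award: $149,370 + $44,811 = $194,181

$194,181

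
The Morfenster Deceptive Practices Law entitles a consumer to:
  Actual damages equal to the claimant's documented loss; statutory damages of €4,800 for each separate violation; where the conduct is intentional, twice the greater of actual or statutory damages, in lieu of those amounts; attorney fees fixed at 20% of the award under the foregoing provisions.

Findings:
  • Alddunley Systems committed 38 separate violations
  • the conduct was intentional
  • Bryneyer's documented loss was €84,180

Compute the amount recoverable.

Statutory damages: 38 × €4,800 = €182,400
Greater of actual damages (€84,180) or statutory damages (€182,400): €182,400
Doubled: 2 × €182,400 = €364,800
Attorney fees: 20% of €364,800 = €72,960
Total recovery: €364,800 + €72,960 = €437,760

€437,760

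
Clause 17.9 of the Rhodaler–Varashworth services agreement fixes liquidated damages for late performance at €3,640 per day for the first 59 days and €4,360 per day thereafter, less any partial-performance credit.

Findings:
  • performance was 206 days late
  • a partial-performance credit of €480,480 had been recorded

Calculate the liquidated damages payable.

€375,200

First 59 days: 59 × €3,640 = €214,760
Remaining days: (206 − 59) × €4,360 = €640,920
Accrued per-day damages: €214,760 + €640,920 = €855,680
Less partial-performance credit: €855,680 − €480,480 = €375,200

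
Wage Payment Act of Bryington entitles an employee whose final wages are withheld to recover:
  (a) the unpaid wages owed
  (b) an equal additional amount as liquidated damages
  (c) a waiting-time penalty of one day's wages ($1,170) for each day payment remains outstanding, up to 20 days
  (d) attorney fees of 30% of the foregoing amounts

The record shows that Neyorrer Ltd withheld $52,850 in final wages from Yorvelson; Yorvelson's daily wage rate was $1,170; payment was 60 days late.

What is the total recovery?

Liquidated damages (equal amount): $52,850
Penalty days: min(60, 20) = 20
Waiting-time penalty: 20 × $1,170 = $23,400
Subtotal: $52,850 + $52,850 + $23,400 = $129,100
Attorney fees: 30% of $129,100 = $38,730
Total award: $129,100 + $38,730 = $167,830

Total award: $167,830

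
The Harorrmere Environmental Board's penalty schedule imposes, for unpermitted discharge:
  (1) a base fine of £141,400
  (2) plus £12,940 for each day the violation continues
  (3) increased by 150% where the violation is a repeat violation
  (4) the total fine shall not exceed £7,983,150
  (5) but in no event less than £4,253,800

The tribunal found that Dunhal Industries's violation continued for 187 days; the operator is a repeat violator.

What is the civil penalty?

Per-day component: 187 × £12,940 = £2,419,780
Base plus per-day: £141,400 + £2,419,780 = £2,561,180
Enhancement: 150% of £2,561,180 = £3,841,770
Enhanced fine: £2,561,180 + £3,841,770 = £6,402,950
Cap at £7,983,150: £6,402,950 is within the cap, no reduction.
Minimum £4,253,800: £6,402,950 meets the minimum, no increase.

£6,402,950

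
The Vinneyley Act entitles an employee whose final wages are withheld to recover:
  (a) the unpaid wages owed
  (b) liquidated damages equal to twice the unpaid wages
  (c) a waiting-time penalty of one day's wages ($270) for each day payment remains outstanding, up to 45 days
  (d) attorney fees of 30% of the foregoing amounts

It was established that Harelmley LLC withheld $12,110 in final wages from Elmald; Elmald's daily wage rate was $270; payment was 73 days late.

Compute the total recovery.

$63,024

Doubled: 2 × $12,110 = $24,220
Penalty days: min(73, 45) = 45
Waiting-time penalty: 45 × $270 = $12,150
Subtotal: $12,110 + $24,220 + $12,150 = $48,480
Attorney fees: 30% of $48,480 = $14,544
Total award: $48,480 + $14,544 = $63,024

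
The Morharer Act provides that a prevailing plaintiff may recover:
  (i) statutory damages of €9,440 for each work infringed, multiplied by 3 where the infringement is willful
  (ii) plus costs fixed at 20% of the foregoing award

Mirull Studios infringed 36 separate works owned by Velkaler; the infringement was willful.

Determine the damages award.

€1,223,424

Statutory damages: 36 × €9,440 = €339,840
Trebled: 3 × €339,840 = €1,019,520
Costs: 20% of €1,019,520 = €203,904
Award plus costs: €1,019,520 + €203,904 = €1,223,424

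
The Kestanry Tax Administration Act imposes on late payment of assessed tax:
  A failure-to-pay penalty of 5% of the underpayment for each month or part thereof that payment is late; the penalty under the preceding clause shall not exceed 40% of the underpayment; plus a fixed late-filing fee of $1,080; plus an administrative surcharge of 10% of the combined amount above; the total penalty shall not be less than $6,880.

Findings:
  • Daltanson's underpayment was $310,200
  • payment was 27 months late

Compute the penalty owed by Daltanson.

Accrued rate: 5% × 27 = 135%, capped at 40% → 40%
Failure-to-pay penalty: 40% of $310,200 = $124,080
Penalty before surcharge: $124,080 + $1,080 = $125,160
Administrative surcharge: 10% of $125,160 = $12,516
Total penalty: $125,160 + $12,516 = $137,676
Minimum $6,880: $137,676 meets the minimum, no increase.

$137,676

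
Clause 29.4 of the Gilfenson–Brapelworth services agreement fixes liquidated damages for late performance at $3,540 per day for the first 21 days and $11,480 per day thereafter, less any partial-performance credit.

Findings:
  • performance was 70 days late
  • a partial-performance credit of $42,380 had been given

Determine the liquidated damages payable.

$594,480

First 21 days: 21 × $3,540 = $74,340
Remaining days: (70 − 21) × $11,480 = $562,520
Accrued per-day damages: $74,340 + $562,520 = $636,860
Less partial-performance credit: $636,860 − $42,380 = $594,480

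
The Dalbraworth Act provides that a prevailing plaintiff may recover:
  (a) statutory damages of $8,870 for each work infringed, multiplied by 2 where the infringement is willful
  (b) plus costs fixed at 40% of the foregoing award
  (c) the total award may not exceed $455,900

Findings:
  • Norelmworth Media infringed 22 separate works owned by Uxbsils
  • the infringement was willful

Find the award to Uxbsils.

Statutory damages: 22 × $8,870 = $195,140
Doubled: 2 × $195,140 = $390,280
Costs: 40% of $390,280 = $156,112
Award plus costs: $390,280 + $156,112 = $546,392
Cap at $455,900: $546,392 exceeds the cap → $455,900

Award: $455,900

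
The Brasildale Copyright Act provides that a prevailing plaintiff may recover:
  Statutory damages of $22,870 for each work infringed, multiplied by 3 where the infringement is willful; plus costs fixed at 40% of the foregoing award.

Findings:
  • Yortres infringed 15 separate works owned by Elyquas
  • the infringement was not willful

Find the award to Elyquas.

$480,270

Statutory damages: 15 × $22,870 = $343,050
Infringement not willful: no ×3 enhancement.
Costs: 40% of $343,050 = $137,220
Award plus costs: $343,050 + $137,220 = $480,270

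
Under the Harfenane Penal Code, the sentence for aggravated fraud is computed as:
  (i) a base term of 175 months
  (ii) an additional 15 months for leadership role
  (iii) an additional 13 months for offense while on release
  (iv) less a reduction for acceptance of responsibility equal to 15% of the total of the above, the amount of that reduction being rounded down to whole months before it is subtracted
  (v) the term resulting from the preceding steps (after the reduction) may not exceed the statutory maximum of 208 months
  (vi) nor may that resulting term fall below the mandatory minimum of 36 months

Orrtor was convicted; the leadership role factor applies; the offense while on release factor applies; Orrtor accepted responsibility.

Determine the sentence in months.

173 months

Leadership role enhancement: +15 months
Offense while on release enhancement: +13 months
Adjusted term: 175 months + 15 months + 13 months = 203 months
Acceptance of responsibility reduction: 15% of 203 months = 30 months (rounded down)
After reduction: 203 − 30 = 173 months
Cap at 208 months: 173 months is within the cap, no reduction.
Minimum 36 months: 173 months meets the minimum, no increase.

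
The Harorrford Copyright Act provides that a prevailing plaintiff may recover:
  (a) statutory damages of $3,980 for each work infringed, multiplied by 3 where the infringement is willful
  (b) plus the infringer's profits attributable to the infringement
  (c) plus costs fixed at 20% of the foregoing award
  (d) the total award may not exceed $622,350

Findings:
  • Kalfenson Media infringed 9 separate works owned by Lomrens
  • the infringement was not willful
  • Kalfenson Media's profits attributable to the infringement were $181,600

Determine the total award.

$260,904

Statutory damages: 9 × $3,980 = $35,820
Infringement not willful: no ×3 enhancement.
Combined award: $35,820 + $181,600 = $217,420
Costs: 20% of $217,420 = $43,484
Award plus costs: $217,420 + $43,484 = $260,904
Cap at $622,350: $260,904 is within the cap, no reduction.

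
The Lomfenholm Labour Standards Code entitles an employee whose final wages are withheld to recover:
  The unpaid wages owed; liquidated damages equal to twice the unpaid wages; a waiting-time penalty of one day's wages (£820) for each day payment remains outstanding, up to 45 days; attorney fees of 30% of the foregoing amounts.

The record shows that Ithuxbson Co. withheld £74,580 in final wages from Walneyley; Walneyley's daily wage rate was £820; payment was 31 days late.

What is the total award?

Doubled: 2 × £74,580 = £149,160
Penalty days: min(31, 45) = 31
Waiting-time penalty: 31 × £820 = £25,420
Subtotal: £74,580 + £149,160 + £25,420 = £249,160
Attorney fees: 30% of £249,160 = £74,748
Total award: £249,160 + £74,748 = £323,908

£323,908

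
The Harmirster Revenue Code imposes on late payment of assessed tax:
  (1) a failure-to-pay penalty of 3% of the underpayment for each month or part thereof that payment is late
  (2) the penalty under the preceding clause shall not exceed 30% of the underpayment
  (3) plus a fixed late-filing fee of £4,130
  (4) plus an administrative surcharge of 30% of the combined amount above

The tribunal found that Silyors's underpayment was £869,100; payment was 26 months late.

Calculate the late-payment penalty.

Accrued rate: 3% × 26 = 78%, capped at 30% → 30%
Failure-to-pay penalty: 30% of £869,100 = £260,730
Penalty before surcharge: £260,730 + £4,130 = £264,860
Administrative surcharge: 30% of £264,860 = £79,458
Total penalty: £264,860 + £79,458 = £344,318

£344,318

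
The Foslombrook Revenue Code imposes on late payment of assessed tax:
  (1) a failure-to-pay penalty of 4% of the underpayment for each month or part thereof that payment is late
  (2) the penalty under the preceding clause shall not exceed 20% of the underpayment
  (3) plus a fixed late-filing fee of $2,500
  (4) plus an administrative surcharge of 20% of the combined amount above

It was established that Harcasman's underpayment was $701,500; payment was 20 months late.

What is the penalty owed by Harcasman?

$171,360

Accrued rate: 4% × 20 = 80%, capped at 20% → 20%
Failure-to-pay penalty: 20% of $701,500 = $140,300
Penalty before surcharge: $140,300 + $2,500 = $142,800
Administrative surcharge: 20% of $142,800 = $28,560
Total penalty: $142,800 + $28,560 = $171,360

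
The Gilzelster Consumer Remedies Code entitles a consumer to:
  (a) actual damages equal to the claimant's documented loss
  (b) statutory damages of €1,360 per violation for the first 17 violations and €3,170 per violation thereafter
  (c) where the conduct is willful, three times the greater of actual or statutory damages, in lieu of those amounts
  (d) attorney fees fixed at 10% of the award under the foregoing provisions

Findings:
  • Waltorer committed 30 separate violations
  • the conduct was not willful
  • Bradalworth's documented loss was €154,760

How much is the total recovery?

First 17 violations: 17 × €1,360 = €23,120
Remaining violations: (30 − 17) × €3,170 = €41,210
Statutory damages: €23,120 + €41,210 = €64,330
Conduct not willful: the in-lieu enhancement does not apply.
Actual plus statutory damages: €154,760 + €64,330 = €219,090
Attorney fees: 10% of €219,090 = €21,909
Total recovery: €219,090 + €21,909 = €240,999

€240,999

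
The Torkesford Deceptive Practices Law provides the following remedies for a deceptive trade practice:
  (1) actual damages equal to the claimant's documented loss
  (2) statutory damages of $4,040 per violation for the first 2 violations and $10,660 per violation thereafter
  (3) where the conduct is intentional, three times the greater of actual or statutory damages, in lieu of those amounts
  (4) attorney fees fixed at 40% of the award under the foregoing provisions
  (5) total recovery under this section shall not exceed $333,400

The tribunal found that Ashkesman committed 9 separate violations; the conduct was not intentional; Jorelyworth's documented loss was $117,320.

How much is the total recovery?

Total recovery: $280,028

First 2 violations: 2 × $4,040 = $8,080
Remaining violations: (9 − 2) × $10,660 = $74,620
Statutory damages: $8,080 + $74,620 = $82,700
Conduct not intentional: the in-lieu enhancement does not apply.
Actual plus statutory damages: $117,320 + $82,700 = $200,020
Attorney fees: 40% of $200,020 = $80,008
Total before cap: $200,020 + $80,008 = $280,028
Cap at $333,400: $280,028 is within the cap, no reduction.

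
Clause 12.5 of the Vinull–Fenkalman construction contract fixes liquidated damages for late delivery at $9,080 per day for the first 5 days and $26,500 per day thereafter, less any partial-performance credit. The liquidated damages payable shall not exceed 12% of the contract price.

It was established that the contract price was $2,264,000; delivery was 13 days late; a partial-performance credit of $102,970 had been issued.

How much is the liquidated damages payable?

$154,430

First 5 days: 5 × $9,080 = $45,400
Remaining days: (13 − 5) × $26,500 = $212,000
Accrued per-day damages: $45,400 + $212,000 = $257,400
Less partial-performance credit: $257,400 − $102,970 = $154,430
Cap: 12% of $2,264,000 = $271,680
Cap at $271,680: $154,430 is within the cap, no reduction.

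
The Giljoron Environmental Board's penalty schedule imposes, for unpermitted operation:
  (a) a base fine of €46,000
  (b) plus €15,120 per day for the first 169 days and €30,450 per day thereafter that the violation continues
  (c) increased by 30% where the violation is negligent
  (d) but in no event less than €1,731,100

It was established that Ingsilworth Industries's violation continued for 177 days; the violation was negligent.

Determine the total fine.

First 169 days: 169 × €15,120 = €2,555,280
Remaining days: (177 − 169) × €30,450 = €243,600
Per-day component: €2,555,280 + €243,600 = €2,798,880
Base plus per-day: €46,000 + €2,798,880 = €2,844,880
Enhancement: 30% of €2,844,880 = €853,464
Enhanced fine: €2,844,880 + €853,464 = €3,698,344
Minimum €1,731,100: €3,698,344 meets the minimum, no increase.

€3,698,344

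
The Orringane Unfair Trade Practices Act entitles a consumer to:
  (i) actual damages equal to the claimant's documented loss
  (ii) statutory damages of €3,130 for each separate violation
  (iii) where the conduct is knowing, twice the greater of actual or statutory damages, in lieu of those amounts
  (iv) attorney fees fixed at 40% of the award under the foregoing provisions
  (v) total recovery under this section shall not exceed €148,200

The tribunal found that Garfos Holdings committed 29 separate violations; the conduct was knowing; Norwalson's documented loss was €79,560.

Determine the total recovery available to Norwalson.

€148,200

Statutory damages: 29 × €3,130 = €90,770
Greater of actual damages (€79,560) or statutory damages (€90,770): €90,770
Doubled: 2 × €90,770 = €181,540
Attorney fees: 40% of €181,540 = €72,616
Total before cap: €181,540 + €72,616 = €254,156
Cap at €148,200: €254,156 exceeds the cap → €148,200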